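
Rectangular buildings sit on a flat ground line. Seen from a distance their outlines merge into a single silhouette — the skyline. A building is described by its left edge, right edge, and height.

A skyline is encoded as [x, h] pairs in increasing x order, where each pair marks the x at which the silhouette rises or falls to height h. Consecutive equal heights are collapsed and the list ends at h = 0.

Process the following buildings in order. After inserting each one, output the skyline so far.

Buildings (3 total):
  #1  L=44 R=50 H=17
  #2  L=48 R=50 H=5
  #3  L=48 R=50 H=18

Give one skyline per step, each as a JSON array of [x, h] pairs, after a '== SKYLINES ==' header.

== SKYLINES ==
[[44,17],[50,0]]
[[44,17],[50,0]]
[[44,17],[48,18],[50,0]]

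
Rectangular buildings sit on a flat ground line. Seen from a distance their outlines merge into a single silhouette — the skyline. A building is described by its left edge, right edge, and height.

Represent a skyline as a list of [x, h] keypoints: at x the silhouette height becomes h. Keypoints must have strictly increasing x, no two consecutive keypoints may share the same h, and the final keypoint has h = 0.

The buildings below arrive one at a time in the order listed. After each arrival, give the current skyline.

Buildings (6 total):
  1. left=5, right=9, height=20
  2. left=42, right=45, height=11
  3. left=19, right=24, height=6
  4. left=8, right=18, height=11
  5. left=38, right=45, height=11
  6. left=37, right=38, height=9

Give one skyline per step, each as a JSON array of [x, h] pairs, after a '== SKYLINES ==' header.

== SKYLINES ==
[[5,20],[9,0]]
[[5,20],[9,0],[42,11],[45,0]]
[[5,20],[9,0],[19,6],[24,0],[42,11],[45,0]]
[[5,20],[9,11],[18,0],[19,6],[24,0],[42,11],[45,0]]
[[5,20],[9,11],[18,0],[19,6],[24,0],[38,11],[45,0]]
[[5,20],[9,11],[18,0],[19,6],[24,0],[37,9],[38,11],[45,0]]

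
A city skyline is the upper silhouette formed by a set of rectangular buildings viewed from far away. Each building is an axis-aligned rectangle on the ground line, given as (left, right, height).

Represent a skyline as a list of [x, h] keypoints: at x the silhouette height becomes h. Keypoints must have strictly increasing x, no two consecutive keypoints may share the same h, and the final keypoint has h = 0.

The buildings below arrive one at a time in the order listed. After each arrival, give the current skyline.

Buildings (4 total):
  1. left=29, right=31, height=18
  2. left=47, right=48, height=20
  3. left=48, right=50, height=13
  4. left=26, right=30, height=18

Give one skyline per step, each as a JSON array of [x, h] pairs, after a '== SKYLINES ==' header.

== SKYLINES ==
[[29,18],[31,0]]
[[29,18],[31,0],[47,20],[48,0]]
[[29,18],[31,0],[47,20],[48,13],[50,0]]
[[26,18],[31,0],[47,20],[48,13],[50,0]]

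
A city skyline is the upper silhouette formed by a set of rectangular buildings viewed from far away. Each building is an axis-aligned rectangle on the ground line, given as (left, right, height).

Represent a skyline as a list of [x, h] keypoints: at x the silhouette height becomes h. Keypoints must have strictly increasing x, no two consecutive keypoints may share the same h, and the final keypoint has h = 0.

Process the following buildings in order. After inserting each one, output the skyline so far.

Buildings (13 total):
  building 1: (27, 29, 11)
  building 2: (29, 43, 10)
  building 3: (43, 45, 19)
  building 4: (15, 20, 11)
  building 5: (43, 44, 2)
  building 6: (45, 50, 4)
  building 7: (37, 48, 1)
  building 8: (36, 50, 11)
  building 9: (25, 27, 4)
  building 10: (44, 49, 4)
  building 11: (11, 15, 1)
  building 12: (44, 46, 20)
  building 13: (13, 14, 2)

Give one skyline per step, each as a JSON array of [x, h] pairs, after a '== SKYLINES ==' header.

== SKYLINES ==
[[27,11],[29,0]]
[[27,11],[29,10],[43,0]]
[[27,11],[29,10],[43,19],[45,0]]
[[15,11],[20,0],[27,11],[29,10],[43,19],[45,0]]
[[15,11],[20,0],[27,11],[29,10],[43,19],[45,0]]
[[15,11],[20,0],[27,11],[29,10],[43,19],[45,4],[50,0]]
[[15,11],[20,0],[27,11],[29,10],[43,19],[45,4],[50,0]]
[[15,11],[20,0],[27,11],[29,10],[36,11],[43,19],[45,11],[50,0]]
[[15,11],[20,0],[25,4],[27,11],[29,10],[36,11],[43,19],[45,11],[50,0]]
[[15,11],[20,0],[25,4],[27,11],[29,10],[36,11],[43,19],[45,11],[50,0]]
[[11,1],[15,11],[20,0],[25,4],[27,11],[29,10],[36,11],[43,19],[45,11],[50,0]]
[[11,1],[15,11],[20,0],[25,4],[27,11],[29,10],[36,11],[43,19],[44,20],[46,11],[50,0]]
[[11,1],[13,2],[14,1],[15,11],[20,0],[25,4],[27,11],[29,10],[36,11],[43,19],[44,20],[46,11],[50,0]]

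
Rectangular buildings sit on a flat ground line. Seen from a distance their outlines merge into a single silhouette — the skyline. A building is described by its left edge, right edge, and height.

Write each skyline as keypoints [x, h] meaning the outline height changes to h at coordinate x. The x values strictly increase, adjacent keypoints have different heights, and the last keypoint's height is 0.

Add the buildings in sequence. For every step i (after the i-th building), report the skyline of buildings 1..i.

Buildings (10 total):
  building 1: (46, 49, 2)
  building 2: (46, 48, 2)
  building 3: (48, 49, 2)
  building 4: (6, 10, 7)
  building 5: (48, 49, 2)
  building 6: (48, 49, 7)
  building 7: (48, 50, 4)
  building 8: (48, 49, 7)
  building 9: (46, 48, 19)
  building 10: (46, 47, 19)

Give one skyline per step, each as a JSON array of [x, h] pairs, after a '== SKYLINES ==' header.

== SKYLINES ==
[[46,2],[49,0]]
[[46,2],[49,0]]
[[46,2],[49,0]]
[[6,7],[10,0],[46,2],[49,0]]
[[6,7],[10,0],[46,2],[49,0]]
[[6,7],[10,0],[46,2],[48,7],[49,0]]
[[6,7],[10,0],[46,2],[48,7],[49,4],[50,0]]
[[6,7],[10,0],[46,2],[48,7],[49,4],[50,0]]
[[6,7],[10,0],[46,19],[48,7],[49,4],[50,0]]
[[6,7],[10,0],[46,19],[48,7],[49,4],[50,0]]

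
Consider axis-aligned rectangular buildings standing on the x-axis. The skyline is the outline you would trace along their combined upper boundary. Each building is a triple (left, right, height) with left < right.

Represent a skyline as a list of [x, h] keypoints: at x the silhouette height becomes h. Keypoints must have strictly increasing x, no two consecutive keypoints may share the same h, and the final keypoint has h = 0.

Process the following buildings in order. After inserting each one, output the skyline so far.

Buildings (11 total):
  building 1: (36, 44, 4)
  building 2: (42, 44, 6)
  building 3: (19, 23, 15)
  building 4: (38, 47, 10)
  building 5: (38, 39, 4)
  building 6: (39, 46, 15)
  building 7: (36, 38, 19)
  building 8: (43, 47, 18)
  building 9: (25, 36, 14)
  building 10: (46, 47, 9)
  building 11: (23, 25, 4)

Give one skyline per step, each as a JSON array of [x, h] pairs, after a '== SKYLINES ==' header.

== SKYLINES ==
[[36,4],[44,0]]
[[36,4],[42,6],[44,0]]
[[19,15],[23,0],[36,4],[42,6],[44,0]]
[[19,15],[23,0],[36,4],[38,10],[47,0]]
[[19,15],[23,0],[36,4],[38,10],[47,0]]
[[19,15],[23,0],[36,4],[38,10],[39,15],[46,10],[47,0]]
[[19,15],[23,0],[36,19],[38,10],[39,15],[46,10],[47,0]]
[[19,15],[23,0],[36,19],[38,10],[39,15],[43,18],[47,0]]
[[19,15],[23,0],[25,14],[36,19],[38,10],[39,15],[43,18],[47,0]]
[[19,15],[23,0],[25,14],[36,19],[38,10],[39,15],[43,18],[47,0]]
[[19,15],[23,4],[25,14],[36,19],[38,10],[39,15],[43,18],[47,0]]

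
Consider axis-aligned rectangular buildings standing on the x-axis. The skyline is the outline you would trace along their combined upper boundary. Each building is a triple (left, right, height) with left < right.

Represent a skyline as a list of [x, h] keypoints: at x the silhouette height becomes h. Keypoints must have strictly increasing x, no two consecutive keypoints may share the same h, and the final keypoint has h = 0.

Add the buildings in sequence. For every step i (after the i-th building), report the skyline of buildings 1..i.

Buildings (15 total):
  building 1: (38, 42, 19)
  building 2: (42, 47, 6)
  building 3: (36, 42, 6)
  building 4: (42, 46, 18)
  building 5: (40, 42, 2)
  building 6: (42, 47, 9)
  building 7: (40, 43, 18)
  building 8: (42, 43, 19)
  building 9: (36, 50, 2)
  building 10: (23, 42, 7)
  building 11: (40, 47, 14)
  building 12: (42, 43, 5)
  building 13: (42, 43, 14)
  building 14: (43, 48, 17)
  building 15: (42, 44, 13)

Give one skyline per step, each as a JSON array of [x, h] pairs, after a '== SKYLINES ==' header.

== SKYLINES ==
[[38,19],[42,0]]
[[38,19],[42,6],[47,0]]
[[36,6],[38,19],[42,6],[47,0]]
[[36,6],[38,19],[42,18],[46,6],[47,0]]
[[36,6],[38,19],[42,18],[46,6],[47,0]]
[[36,6],[38,19],[42,18],[46,9],[47,0]]
[[36,6],[38,19],[42,18],[46,9],[47,0]]
[[36,6],[38,19],[43,18],[46,9],[47,0]]
[[36,6],[38,19],[43,18],[46,9],[47,2],[50,0]]
[[23,7],[38,19],[43,18],[46,9],[47,2],[50,0]]
[[23,7],[38,19],[43,18],[46,14],[47,2],[50,0]]
[[23,7],[38,19],[43,18],[46,14],[47,2],[50,0]]
[[23,7],[38,19],[43,18],[46,14],[47,2],[50,0]]
[[23,7],[38,19],[43,18],[46,17],[48,2],[50,0]]
[[23,7],[38,19],[43,18],[46,17],[48,2],[50,0]]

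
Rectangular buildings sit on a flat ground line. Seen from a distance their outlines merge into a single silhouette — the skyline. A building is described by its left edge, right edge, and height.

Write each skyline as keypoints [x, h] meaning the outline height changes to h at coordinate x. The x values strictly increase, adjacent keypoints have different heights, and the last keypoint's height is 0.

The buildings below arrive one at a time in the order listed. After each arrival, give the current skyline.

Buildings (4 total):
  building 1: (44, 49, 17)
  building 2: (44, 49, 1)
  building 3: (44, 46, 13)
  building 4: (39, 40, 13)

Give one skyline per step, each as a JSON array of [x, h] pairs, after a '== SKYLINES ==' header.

== SKYLINES ==
[[44,17],[49,0]]
[[44,17],[49,0]]
[[44,17],[49,0]]
[[39,13],[40,0],[44,17],[49,0]]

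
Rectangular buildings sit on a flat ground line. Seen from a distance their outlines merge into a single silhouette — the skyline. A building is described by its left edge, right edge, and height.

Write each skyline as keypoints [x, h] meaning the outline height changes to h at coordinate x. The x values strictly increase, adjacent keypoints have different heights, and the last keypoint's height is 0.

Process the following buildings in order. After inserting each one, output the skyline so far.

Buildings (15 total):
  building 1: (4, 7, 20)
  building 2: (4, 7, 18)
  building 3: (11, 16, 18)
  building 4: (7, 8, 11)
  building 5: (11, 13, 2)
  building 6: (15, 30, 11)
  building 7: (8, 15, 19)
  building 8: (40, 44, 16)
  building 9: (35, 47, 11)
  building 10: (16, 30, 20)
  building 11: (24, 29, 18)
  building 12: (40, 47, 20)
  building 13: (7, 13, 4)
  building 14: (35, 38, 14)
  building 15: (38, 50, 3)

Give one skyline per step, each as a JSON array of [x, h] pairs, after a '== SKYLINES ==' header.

== SKYLINES ==
[[4,20],[7,0]]
[[4,20],[7,0]]
[[4,20],[7,0],[11,18],[16,0]]
[[4,20],[7,11],[8,0],[11,18],[16,0]]
[[4,20],[7,11],[8,0],[11,18],[16,0]]
[[4,20],[7,11],[8,0],[11,18],[16,11],[30,0]]
[[4,20],[7,11],[8,19],[15,18],[16,11],[30,0]]
[[4,20],[7,11],[8,19],[15,18],[16,11],[30,0],[40,16],[44,0]]
[[4,20],[7,11],[8,19],[15,18],[16,11],[30,0],[35,11],[40,16],[44,11],[47,0]]
[[4,20],[7,11],[8,19],[15,18],[16,20],[30,0],[35,11],[40,16],[44,11],[47,0]]
[[4,20],[7,11],[8,19],[15,18],[16,20],[30,0],[35,11],[40,16],[44,11],[47,0]]
[[4,20],[7,11],[8,19],[15,18],[16,20],[30,0],[35,11],[40,20],[47,0]]
[[4,20],[7,11],[8,19],[15,18],[16,20],[30,0],[35,11],[40,20],[47,0]]
[[4,20],[7,11],[8,19],[15,18],[16,20],[30,0],[35,14],[38,11],[40,20],[47,0]]
[[4,20],[7,11],[8,19],[15,18],[16,20],[30,0],[35,14],[38,11],[40,20],[47,3],[50,0]]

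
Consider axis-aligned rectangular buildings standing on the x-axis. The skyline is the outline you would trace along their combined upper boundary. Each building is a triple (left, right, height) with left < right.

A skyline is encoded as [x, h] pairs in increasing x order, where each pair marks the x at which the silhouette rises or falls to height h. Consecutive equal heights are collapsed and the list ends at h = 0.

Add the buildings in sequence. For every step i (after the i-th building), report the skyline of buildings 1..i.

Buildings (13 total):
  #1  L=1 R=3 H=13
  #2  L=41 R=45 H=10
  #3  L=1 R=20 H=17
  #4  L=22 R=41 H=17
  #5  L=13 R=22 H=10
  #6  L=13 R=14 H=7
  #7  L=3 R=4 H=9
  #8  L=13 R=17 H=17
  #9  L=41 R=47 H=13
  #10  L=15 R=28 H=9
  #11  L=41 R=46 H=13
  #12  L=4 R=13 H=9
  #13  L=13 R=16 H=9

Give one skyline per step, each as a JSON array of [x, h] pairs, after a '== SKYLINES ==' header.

== SKYLINES ==
[[1,13],[3,0]]
[[1,13],[3,0],[41,10],[45,0]]
[[1,17],[20,0],[41,10],[45,0]]
[[1,17],[20,0],[22,17],[41,10],[45,0]]
[[1,17],[20,10],[22,17],[41,10],[45,0]]
[[1,17],[20,10],[22,17],[41,10],[45,0]]
[[1,17],[20,10],[22,17],[41,10],[45,0]]
[[1,17],[20,10],[22,17],[41,10],[45,0]]
[[1,17],[20,10],[22,17],[41,13],[47,0]]
[[1,17],[20,10],[22,17],[41,13],[47,0]]
[[1,17],[20,10],[22,17],[41,13],[47,0]]
[[1,17],[20,10],[22,17],[41,13],[47,0]]
[[1,17],[20,10],[22,17],[41,13],[47,0]]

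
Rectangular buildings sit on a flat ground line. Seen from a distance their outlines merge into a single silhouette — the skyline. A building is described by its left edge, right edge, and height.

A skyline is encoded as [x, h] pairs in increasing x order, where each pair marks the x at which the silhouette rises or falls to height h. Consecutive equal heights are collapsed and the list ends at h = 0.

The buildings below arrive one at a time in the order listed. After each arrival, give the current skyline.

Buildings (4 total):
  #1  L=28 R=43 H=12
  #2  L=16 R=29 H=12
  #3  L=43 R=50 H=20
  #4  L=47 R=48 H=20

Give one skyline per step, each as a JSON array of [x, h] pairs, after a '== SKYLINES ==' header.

== SKYLINES ==
[[28,12],[43,0]]
[[16,12],[43,0]]
[[16,12],[43,20],[50,0]]
[[16,12],[43,20],[50,0]]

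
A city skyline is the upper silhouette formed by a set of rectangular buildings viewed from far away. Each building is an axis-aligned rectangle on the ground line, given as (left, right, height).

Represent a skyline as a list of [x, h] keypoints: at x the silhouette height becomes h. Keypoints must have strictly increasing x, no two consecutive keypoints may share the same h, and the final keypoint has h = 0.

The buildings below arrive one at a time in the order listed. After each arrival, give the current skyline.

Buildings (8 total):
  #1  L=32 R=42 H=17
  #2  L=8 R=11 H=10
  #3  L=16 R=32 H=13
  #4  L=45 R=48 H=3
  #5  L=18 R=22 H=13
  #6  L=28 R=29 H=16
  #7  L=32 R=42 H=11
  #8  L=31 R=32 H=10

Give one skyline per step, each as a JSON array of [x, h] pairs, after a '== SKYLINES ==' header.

== SKYLINES ==
[[32,17],[42,0]]
[[8,10],[11,0],[32,17],[42,0]]
[[8,10],[11,0],[16,13],[32,17],[42,0]]
[[8,10],[11,0],[16,13],[32,17],[42,0],[45,3],[48,0]]
[[8,10],[11,0],[16,13],[32,17],[42,0],[45,3],[48,0]]
[[8,10],[11,0],[16,13],[28,16],[29,13],[32,17],[42,0],[45,3],[48,0]]
[[8,10],[11,0],[16,13],[28,16],[29,13],[32,17],[42,0],[45,3],[48,0]]
[[8,10],[11,0],[16,13],[28,16],[29,13],[32,17],[42,0],[45,3],[48,0]]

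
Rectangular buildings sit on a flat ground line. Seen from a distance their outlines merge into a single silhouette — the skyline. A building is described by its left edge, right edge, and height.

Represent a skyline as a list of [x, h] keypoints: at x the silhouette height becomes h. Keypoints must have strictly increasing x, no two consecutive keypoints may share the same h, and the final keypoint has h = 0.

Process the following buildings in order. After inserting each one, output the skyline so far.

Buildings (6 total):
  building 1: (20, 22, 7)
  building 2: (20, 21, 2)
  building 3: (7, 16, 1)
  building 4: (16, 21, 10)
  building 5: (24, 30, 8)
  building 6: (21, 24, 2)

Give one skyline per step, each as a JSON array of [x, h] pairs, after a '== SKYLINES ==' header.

== SKYLINES ==
[[20,7],[22,0]]
[[20,7],[22,0]]
[[7,1],[16,0],[20,7],[22,0]]
[[7,1],[16,10],[21,7],[22,0]]
[[7,1],[16,10],[21,7],[22,0],[24,8],[30,0]]
[[7,1],[16,10],[21,7],[22,2],[24,8],[30,0]]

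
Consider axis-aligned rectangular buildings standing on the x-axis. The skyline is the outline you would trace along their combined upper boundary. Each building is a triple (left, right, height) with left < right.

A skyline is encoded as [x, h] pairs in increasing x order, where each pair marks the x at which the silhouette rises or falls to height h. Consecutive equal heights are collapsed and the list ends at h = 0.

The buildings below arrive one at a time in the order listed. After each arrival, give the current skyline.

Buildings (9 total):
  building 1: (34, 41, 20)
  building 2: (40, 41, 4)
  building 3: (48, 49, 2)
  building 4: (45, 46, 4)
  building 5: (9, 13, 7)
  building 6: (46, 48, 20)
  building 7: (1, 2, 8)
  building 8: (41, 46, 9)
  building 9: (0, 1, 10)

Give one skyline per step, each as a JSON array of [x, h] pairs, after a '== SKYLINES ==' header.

== SKYLINES ==
[[34,20],[41,0]]
[[34,20],[41,0]]
[[34,20],[41,0],[48,2],[49,0]]
[[34,20],[41,0],[45,4],[46,0],[48,2],[49,0]]
[[9,7],[13,0],[34,20],[41,0],[45,4],[46,0],[48,2],[49,0]]
[[9,7],[13,0],[34,20],[41,0],[45,4],[46,20],[48,2],[49,0]]
[[1,8],[2,0],[9,7],[13,0],[34,20],[41,0],[45,4],[46,20],[48,2],[49,0]]
[[1,8],[2,0],[9,7],[13,0],[34,20],[41,9],[46,20],[48,2],[49,0]]
[[0,10],[1,8],[2,0],[9,7],[13,0],[34,20],[41,9],[46,20],[48,2],[49,0]]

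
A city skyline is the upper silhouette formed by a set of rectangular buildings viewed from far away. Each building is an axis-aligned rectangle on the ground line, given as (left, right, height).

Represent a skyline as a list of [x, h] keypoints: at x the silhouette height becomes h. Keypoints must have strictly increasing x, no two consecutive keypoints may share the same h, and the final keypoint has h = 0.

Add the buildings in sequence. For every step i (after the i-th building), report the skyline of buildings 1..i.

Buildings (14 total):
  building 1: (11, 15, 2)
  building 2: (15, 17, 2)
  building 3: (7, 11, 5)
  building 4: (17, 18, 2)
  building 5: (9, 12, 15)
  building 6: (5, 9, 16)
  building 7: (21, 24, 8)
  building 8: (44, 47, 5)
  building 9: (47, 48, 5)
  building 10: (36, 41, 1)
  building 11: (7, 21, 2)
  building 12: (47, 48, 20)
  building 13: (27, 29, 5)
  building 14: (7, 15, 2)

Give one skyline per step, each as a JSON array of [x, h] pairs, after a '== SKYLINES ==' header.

== SKYLINES ==
[[11,2],[15,0]]
[[11,2],[17,0]]
[[7,5],[11,2],[17,0]]
[[7,5],[11,2],[18,0]]
[[7,5],[9,15],[12,2],[18,0]]
[[5,16],[9,15],[12,2],[18,0]]
[[5,16],[9,15],[12,2],[18,0],[21,8],[24,0]]
[[5,16],[9,15],[12,2],[18,0],[21,8],[24,0],[44,5],[47,0]]
[[5,16],[9,15],[12,2],[18,0],[21,8],[24,0],[44,5],[48,0]]
[[5,16],[9,15],[12,2],[18,0],[21,8],[24,0],[36,1],[41,0],[44,5],[48,0]]
[[5,16],[9,15],[12,2],[21,8],[24,0],[36,1],[41,0],[44,5],[48,0]]
[[5,16],[9,15],[12,2],[21,8],[24,0],[36,1],[41,0],[44,5],[47,20],[48,0]]
[[5,16],[9,15],[12,2],[21,8],[24,0],[27,5],[29,0],[36,1],[41,0],[44,5],[47,20],[48,0]]
[[5,16],[9,15],[12,2],[21,8],[24,0],[27,5],[29,0],[36,1],[41,0],[44,5],[47,20],[48,0]]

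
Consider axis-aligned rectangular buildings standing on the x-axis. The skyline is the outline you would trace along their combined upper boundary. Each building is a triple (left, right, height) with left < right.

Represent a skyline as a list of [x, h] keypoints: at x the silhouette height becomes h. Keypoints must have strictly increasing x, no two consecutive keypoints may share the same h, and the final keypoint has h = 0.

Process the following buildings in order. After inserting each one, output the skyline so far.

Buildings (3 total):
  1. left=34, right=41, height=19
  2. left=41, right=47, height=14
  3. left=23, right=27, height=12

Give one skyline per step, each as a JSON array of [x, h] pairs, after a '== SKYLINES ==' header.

== SKYLINES ==
[[34,19],[41,0]]
[[34,19],[41,14],[47,0]]
[[23,12],[27,0],[34,19],[41,14],[47,0]]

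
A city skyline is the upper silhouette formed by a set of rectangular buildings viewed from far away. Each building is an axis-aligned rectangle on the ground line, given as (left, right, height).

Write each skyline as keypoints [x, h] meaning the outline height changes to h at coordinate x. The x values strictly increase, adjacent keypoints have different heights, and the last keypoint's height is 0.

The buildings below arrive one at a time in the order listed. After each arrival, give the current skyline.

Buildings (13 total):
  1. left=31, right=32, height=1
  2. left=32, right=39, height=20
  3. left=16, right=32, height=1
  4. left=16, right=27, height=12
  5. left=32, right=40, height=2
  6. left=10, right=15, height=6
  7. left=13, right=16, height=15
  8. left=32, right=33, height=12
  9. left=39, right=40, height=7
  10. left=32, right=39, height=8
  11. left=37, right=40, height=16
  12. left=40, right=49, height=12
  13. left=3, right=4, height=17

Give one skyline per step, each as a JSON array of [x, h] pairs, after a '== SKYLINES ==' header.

== SKYLINES ==
[[31,1],[32,0]]
[[31,1],[32,20],[39,0]]
[[16,1],[32,20],[39,0]]
[[16,12],[27,1],[32,20],[39,0]]
[[16,12],[27,1],[32,20],[39,2],[40,0]]
[[10,6],[15,0],[16,12],[27,1],[32,20],[39,2],[40,0]]
[[10,6],[13,15],[16,12],[27,1],[32,20],[39,2],[40,0]]
[[10,6],[13,15],[16,12],[27,1],[32,20],[39,2],[40,0]]
[[10,6],[13,15],[16,12],[27,1],[32,20],[39,7],[40,0]]
[[10,6],[13,15],[16,12],[27,1],[32,20],[39,7],[40,0]]
[[10,6],[13,15],[16,12],[27,1],[32,20],[39,16],[40,0]]
[[10,6],[13,15],[16,12],[27,1],[32,20],[39,16],[40,12],[49,0]]
[[3,17],[4,0],[10,6],[13,15],[16,12],[27,1],[32,20],[39,16],[40,12],[49,0]]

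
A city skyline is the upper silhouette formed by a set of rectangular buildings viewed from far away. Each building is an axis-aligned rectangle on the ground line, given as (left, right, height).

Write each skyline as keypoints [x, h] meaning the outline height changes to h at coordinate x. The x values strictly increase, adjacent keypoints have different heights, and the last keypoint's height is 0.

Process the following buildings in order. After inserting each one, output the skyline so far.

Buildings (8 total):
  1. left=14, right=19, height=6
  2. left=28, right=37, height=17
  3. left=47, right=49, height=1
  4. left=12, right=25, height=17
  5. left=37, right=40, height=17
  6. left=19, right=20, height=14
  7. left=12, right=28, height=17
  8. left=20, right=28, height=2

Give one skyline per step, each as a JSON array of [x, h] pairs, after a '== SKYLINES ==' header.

== SKYLINES ==
[[14,6],[19,0]]
[[14,6],[19,0],[28,17],[37,0]]
[[14,6],[19,0],[28,17],[37,0],[47,1],[49,0]]
[[12,17],[25,0],[28,17],[37,0],[47,1],[49,0]]
[[12,17],[25,0],[28,17],[40,0],[47,1],[49,0]]
[[12,17],[25,0],[28,17],[40,0],[47,1],[49,0]]
[[12,17],[40,0],[47,1],[49,0]]
[[12,17],[40,0],[47,1],[49,0]]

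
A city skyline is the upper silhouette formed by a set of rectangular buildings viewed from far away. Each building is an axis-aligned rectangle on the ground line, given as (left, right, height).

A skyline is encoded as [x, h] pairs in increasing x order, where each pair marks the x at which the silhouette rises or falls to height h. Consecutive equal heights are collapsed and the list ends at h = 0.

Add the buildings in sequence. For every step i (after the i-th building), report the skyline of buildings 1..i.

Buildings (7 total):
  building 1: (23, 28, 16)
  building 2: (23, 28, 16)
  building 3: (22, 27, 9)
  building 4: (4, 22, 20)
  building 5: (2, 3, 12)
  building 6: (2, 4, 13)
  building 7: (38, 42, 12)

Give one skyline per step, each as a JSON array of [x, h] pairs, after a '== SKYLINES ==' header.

== SKYLINES ==
[[23,16],[28,0]]
[[23,16],[28,0]]
[[22,9],[23,16],[28,0]]
[[4,20],[22,9],[23,16],[28,0]]
[[2,12],[3,0],[4,20],[22,9],[23,16],[28,0]]
[[2,13],[4,20],[22,9],[23,16],[28,0]]
[[2,13],[4,20],[22,9],[23,16],[28,0],[38,12],[42,0]]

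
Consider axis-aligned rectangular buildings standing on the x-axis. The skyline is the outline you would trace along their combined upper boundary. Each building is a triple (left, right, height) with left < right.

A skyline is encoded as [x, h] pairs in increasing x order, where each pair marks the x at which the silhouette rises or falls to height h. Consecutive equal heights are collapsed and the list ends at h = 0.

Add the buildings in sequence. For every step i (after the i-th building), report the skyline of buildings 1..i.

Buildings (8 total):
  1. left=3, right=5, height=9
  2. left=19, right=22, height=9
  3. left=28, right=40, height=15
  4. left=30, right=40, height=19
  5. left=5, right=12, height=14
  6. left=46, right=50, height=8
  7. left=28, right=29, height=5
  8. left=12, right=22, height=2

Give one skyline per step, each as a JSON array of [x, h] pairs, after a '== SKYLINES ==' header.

== SKYLINES ==
[[3,9],[5,0]]
[[3,9],[5,0],[19,9],[22,0]]
[[3,9],[5,0],[19,9],[22,0],[28,15],[40,0]]
[[3,9],[5,0],[19,9],[22,0],[28,15],[30,19],[40,0]]
[[3,9],[5,14],[12,0],[19,9],[22,0],[28,15],[30,19],[40,0]]
[[3,9],[5,14],[12,0],[19,9],[22,0],[28,15],[30,19],[40,0],[46,8],[50,0]]
[[3,9],[5,14],[12,0],[19,9],[22,0],[28,15],[30,19],[40,0],[46,8],[50,0]]
[[3,9],[5,14],[12,2],[19,9],[22,0],[28,15],[30,19],[40,0],[46,8],[50,0]]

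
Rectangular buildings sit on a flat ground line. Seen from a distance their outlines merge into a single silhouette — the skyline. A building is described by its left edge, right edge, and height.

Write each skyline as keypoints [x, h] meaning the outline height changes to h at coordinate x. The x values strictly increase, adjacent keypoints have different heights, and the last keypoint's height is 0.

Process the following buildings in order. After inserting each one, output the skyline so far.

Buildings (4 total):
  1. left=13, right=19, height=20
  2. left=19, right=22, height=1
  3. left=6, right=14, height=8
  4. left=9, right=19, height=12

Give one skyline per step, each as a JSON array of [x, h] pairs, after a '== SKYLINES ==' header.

== SKYLINES ==
[[13,20],[19,0]]
[[13,20],[19,1],[22,0]]
[[6,8],[13,20],[19,1],[22,0]]
[[6,8],[9,12],[13,20],[19,1],[22,0]]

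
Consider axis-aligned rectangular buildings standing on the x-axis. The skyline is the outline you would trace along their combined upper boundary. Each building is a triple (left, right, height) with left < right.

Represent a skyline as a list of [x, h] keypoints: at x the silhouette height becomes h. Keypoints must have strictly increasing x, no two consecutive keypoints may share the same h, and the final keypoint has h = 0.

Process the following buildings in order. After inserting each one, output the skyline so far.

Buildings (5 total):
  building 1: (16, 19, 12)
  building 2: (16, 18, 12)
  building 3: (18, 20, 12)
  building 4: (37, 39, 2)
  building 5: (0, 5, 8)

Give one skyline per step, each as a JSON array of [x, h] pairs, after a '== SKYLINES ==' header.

== SKYLINES ==
[[16,12],[19,0]]
[[16,12],[19,0]]
[[16,12],[20,0]]
[[16,12],[20,0],[37,2],[39,0]]
[[0,8],[5,0],[16,12],[20,0],[37,2],[39,0]]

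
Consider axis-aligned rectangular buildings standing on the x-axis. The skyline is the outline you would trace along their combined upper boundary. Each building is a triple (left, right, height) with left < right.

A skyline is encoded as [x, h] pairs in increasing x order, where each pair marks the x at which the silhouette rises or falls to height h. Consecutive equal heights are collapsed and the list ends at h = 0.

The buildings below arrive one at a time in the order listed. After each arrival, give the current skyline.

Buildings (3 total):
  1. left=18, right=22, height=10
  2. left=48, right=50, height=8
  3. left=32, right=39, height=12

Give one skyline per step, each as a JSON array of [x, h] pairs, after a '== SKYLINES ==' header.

== SKYLINES ==
[[18,10],[22,0]]
[[18,10],[22,0],[48,8],[50,0]]
[[18,10],[22,0],[32,12],[39,0],[48,8],[50,0]]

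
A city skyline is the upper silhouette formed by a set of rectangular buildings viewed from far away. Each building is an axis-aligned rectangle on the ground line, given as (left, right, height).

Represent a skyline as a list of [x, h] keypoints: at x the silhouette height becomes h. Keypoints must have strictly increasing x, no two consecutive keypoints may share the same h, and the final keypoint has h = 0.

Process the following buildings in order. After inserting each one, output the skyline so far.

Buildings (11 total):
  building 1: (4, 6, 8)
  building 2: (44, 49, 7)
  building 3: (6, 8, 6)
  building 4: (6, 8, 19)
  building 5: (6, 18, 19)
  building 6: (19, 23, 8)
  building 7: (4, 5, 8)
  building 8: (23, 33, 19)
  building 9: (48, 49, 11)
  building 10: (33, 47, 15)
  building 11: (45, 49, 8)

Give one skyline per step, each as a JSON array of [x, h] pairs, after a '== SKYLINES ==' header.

== SKYLINES ==
[[4,8],[6,0]]
[[4,8],[6,0],[44,7],[49,0]]
[[4,8],[6,6],[8,0],[44,7],[49,0]]
[[4,8],[6,19],[8,0],[44,7],[49,0]]
[[4,8],[6,19],[18,0],[44,7],[49,0]]
[[4,8],[6,19],[18,0],[19,8],[23,0],[44,7],[49,0]]
[[4,8],[6,19],[18,0],[19,8],[23,0],[44,7],[49,0]]
[[4,8],[6,19],[18,0],[19,8],[23,19],[33,0],[44,7],[49,0]]
[[4,8],[6,19],[18,0],[19,8],[23,19],[33,0],[44,7],[48,11],[49,0]]
[[4,8],[6,19],[18,0],[19,8],[23,19],[33,15],[47,7],[48,11],[49,0]]
[[4,8],[6,19],[18,0],[19,8],[23,19],[33,15],[47,8],[48,11],[49,0]]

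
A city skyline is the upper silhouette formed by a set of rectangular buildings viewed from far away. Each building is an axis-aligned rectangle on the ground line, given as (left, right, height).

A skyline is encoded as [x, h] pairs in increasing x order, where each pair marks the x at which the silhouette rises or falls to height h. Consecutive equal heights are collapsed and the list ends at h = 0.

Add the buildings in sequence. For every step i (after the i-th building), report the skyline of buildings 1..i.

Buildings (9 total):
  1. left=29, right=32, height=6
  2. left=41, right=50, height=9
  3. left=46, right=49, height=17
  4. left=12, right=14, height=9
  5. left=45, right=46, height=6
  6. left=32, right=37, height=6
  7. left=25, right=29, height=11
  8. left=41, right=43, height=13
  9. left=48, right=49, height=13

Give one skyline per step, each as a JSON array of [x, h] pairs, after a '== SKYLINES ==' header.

== SKYLINES ==
[[29,6],[32,0]]
[[29,6],[32,0],[41,9],[50,0]]
[[29,6],[32,0],[41,9],[46,17],[49,9],[50,0]]
[[12,9],[14,0],[29,6],[32,0],[41,9],[46,17],[49,9],[50,0]]
[[12,9],[14,0],[29,6],[32,0],[41,9],[46,17],[49,9],[50,0]]
[[12,9],[14,0],[29,6],[37,0],[41,9],[46,17],[49,9],[50,0]]
[[12,9],[14,0],[25,11],[29,6],[37,0],[41,9],[46,17],[49,9],[50,0]]
[[12,9],[14,0],[25,11],[29,6],[37,0],[41,13],[43,9],[46,17],[49,9],[50,0]]
[[12,9],[14,0],[25,11],[29,6],[37,0],[41,13],[43,9],[46,17],[49,9],[50,0]]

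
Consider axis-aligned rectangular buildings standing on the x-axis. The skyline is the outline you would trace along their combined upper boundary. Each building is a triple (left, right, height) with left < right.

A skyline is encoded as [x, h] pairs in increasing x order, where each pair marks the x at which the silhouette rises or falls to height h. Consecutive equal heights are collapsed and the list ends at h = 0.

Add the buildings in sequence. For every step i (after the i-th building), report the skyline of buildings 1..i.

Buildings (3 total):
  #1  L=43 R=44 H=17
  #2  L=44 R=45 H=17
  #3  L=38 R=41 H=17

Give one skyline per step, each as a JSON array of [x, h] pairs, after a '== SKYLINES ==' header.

== SKYLINES ==
[[43,17],[44,0]]
[[43,17],[45,0]]
[[38,17],[41,0],[43,17],[45,0]]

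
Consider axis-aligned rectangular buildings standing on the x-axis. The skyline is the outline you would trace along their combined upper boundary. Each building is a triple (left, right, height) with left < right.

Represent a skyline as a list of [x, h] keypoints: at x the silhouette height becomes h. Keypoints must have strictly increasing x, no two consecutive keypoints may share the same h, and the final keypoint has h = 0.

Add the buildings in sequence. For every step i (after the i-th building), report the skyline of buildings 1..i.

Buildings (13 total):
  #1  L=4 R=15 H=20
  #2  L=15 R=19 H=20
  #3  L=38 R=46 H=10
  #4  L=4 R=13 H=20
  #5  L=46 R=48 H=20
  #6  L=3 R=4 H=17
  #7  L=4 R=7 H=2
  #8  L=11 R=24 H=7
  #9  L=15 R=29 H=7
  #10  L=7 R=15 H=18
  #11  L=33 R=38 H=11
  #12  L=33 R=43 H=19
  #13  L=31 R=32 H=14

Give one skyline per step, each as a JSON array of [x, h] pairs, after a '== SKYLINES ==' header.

== SKYLINES ==
[[4,20],[15,0]]
[[4,20],[19,0]]
[[4,20],[19,0],[38,10],[46,0]]
[[4,20],[19,0],[38,10],[46,0]]
[[4,20],[19,0],[38,10],[46,20],[48,0]]
[[3,17],[4,20],[19,0],[38,10],[46,20],[48,0]]
[[3,17],[4,20],[19,0],[38,10],[46,20],[48,0]]
[[3,17],[4,20],[19,7],[24,0],[38,10],[46,20],[48,0]]
[[3,17],[4,20],[19,7],[29,0],[38,10],[46,20],[48,0]]
[[3,17],[4,20],[19,7],[29,0],[38,10],[46,20],[48,0]]
[[3,17],[4,20],[19,7],[29,0],[33,11],[38,10],[46,20],[48,0]]
[[3,17],[4,20],[19,7],[29,0],[33,19],[43,10],[46,20],[48,0]]
[[3,17],[4,20],[19,7],[29,0],[31,14],[32,0],[33,19],[43,10],[46,20],[48,0]]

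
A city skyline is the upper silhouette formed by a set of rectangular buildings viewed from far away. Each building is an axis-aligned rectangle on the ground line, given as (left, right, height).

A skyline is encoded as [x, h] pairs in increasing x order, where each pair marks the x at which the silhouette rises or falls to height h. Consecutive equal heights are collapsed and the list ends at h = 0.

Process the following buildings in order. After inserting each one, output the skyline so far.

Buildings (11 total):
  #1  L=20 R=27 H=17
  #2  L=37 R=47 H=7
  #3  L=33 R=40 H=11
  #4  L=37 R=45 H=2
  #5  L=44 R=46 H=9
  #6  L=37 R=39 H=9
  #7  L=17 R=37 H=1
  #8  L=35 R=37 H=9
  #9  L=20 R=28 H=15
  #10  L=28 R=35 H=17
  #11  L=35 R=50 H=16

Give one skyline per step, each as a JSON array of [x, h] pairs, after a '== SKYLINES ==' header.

== SKYLINES ==
[[20,17],[27,0]]
[[20,17],[27,0],[37,7],[47,0]]
[[20,17],[27,0],[33,11],[40,7],[47,0]]
[[20,17],[27,0],[33,11],[40,7],[47,0]]
[[20,17],[27,0],[33,11],[40,7],[44,9],[46,7],[47,0]]
[[20,17],[27,0],[33,11],[40,7],[44,9],[46,7],[47,0]]
[[17,1],[20,17],[27,1],[33,11],[40,7],[44,9],[46,7],[47,0]]
[[17,1],[20,17],[27,1],[33,11],[40,7],[44,9],[46,7],[47,0]]
[[17,1],[20,17],[27,15],[28,1],[33,11],[40,7],[44,9],[46,7],[47,0]]
[[17,1],[20,17],[27,15],[28,17],[35,11],[40,7],[44,9],[46,7],[47,0]]
[[17,1],[20,17],[27,15],[28,17],[35,16],[50,0]]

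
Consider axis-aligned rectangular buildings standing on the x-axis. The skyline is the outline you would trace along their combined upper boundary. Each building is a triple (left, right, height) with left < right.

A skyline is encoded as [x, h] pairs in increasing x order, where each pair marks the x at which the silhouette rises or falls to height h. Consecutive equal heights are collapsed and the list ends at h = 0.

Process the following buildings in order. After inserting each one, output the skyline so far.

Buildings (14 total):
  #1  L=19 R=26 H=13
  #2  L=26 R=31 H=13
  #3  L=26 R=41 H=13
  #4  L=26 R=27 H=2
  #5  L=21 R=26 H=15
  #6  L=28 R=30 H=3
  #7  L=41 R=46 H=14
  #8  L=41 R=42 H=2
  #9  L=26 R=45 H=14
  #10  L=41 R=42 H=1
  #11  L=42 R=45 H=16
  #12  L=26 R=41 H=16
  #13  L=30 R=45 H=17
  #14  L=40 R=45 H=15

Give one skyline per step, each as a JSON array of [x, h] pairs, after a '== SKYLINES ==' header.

== SKYLINES ==
[[19,13],[26,0]]
[[19,13],[31,0]]
[[19,13],[41,0]]
[[19,13],[41,0]]
[[19,13],[21,15],[26,13],[41,0]]
[[19,13],[21,15],[26,13],[41,0]]
[[19,13],[21,15],[26,13],[41,14],[46,0]]
[[19,13],[21,15],[26,13],[41,14],[46,0]]
[[19,13],[21,15],[26,14],[46,0]]
[[19,13],[21,15],[26,14],[46,0]]
[[19,13],[21,15],[26,14],[42,16],[45,14],[46,0]]
[[19,13],[21,15],[26,16],[41,14],[42,16],[45,14],[46,0]]
[[19,13],[21,15],[26,16],[30,17],[45,14],[46,0]]
[[19,13],[21,15],[26,16],[30,17],[45,14],[46,0]]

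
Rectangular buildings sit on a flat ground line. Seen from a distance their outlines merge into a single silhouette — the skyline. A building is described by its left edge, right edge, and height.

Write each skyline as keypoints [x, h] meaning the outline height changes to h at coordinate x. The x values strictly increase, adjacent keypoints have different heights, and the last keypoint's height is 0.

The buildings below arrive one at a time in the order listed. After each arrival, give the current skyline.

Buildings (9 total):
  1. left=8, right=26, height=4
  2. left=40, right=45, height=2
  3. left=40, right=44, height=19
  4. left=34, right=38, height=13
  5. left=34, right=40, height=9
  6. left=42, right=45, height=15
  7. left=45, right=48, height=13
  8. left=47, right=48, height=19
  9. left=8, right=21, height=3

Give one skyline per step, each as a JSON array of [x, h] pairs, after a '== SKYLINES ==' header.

== SKYLINES ==
[[8,4],[26,0]]
[[8,4],[26,0],[40,2],[45,0]]
[[8,4],[26,0],[40,19],[44,2],[45,0]]
[[8,4],[26,0],[34,13],[38,0],[40,19],[44,2],[45,0]]
[[8,4],[26,0],[34,13],[38,9],[40,19],[44,2],[45,0]]
[[8,4],[26,0],[34,13],[38,9],[40,19],[44,15],[45,0]]
[[8,4],[26,0],[34,13],[38,9],[40,19],[44,15],[45,13],[48,0]]
[[8,4],[26,0],[34,13],[38,9],[40,19],[44,15],[45,13],[47,19],[48,0]]
[[8,4],[26,0],[34,13],[38,9],[40,19],[44,15],[45,13],[47,19],[48,0]]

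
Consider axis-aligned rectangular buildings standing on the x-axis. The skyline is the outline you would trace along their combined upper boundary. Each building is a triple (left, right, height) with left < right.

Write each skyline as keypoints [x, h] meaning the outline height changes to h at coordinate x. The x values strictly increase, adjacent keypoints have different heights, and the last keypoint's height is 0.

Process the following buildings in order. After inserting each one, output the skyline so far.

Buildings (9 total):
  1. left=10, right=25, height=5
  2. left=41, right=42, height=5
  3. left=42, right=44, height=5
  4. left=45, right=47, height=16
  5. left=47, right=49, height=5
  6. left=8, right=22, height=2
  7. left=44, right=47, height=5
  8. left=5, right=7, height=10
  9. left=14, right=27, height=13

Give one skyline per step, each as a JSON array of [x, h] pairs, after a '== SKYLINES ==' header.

== SKYLINES ==
[[10,5],[25,0]]
[[10,5],[25,0],[41,5],[42,0]]
[[10,5],[25,0],[41,5],[44,0]]
[[10,5],[25,0],[41,5],[44,0],[45,16],[47,0]]
[[10,5],[25,0],[41,5],[44,0],[45,16],[47,5],[49,0]]
[[8,2],[10,5],[25,0],[41,5],[44,0],[45,16],[47,5],[49,0]]
[[8,2],[10,5],[25,0],[41,5],[45,16],[47,5],[49,0]]
[[5,10],[7,0],[8,2],[10,5],[25,0],[41,5],[45,16],[47,5],[49,0]]
[[5,10],[7,0],[8,2],[10,5],[14,13],[27,0],[41,5],[45,16],[47,5],[49,0]]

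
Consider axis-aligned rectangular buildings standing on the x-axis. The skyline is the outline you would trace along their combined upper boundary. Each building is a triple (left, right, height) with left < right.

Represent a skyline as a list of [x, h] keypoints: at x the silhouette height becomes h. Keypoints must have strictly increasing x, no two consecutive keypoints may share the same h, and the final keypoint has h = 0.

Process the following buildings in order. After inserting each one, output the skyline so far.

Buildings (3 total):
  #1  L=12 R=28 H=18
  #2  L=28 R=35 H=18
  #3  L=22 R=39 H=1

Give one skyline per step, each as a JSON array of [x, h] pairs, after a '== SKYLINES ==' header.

== SKYLINES ==
[[12,18],[28,0]]
[[12,18],[35,0]]
[[12,18],[35,1],[39,0]]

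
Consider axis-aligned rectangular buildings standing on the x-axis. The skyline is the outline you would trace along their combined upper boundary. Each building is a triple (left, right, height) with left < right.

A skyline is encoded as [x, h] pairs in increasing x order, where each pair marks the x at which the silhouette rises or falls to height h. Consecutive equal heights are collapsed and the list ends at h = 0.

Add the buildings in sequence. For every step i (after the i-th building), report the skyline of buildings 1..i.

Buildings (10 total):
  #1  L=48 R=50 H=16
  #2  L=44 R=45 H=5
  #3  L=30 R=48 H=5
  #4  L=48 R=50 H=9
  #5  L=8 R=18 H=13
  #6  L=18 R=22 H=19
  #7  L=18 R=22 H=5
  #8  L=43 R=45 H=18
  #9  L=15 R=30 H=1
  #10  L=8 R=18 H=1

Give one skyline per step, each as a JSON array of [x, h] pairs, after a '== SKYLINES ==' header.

== SKYLINES ==
[[48,16],[50,0]]
[[44,5],[45,0],[48,16],[50,0]]
[[30,5],[48,16],[50,0]]
[[30,5],[48,16],[50,0]]
[[8,13],[18,0],[30,5],[48,16],[50,0]]
[[8,13],[18,19],[22,0],[30,5],[48,16],[50,0]]
[[8,13],[18,19],[22,0],[30,5],[48,16],[50,0]]
[[8,13],[18,19],[22,0],[30,5],[43,18],[45,5],[48,16],[50,0]]
[[8,13],[18,19],[22,1],[30,5],[43,18],[45,5],[48,16],[50,0]]
[[8,13],[18,19],[22,1],[30,5],[43,18],[45,5],[48,16],[50,0]]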